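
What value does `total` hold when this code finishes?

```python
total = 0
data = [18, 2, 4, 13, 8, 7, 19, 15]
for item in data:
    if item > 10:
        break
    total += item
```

Let's trace through this code step by step.

Initialize: total = 0
Initialize: data = [18, 2, 4, 13, 8, 7, 19, 15]
Entering loop: for item in data:

After execution: total = 0
0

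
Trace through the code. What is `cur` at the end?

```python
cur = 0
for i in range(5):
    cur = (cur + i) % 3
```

Let's trace through this code step by step.

Initialize: cur = 0
Entering loop: for i in range(5):

After execution: cur = 1
1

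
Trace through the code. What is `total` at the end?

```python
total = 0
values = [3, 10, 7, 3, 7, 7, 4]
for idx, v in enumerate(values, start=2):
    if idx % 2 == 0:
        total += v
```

Let's trace through this code step by step.

Initialize: total = 0
Initialize: values = [3, 10, 7, 3, 7, 7, 4]
Entering loop: for idx, v in enumerate(values, start=2):

After execution: total = 21
21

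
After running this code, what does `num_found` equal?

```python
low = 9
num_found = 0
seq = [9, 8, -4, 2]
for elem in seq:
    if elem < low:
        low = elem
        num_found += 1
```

Let's trace through this code step by step.

Initialize: low = 9
Initialize: num_found = 0
Initialize: seq = [9, 8, -4, 2]
Entering loop: for elem in seq:

After execution: num_found = 2
2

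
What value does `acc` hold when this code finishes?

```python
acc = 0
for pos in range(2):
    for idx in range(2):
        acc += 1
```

Let's trace through this code step by step.

Initialize: acc = 0
Entering loop: for pos in range(2):

After execution: acc = 4
4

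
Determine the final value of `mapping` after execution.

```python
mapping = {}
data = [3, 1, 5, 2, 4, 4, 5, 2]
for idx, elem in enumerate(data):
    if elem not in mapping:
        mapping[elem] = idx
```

Let's trace through this code step by step.

Initialize: mapping = {}
Initialize: data = [3, 1, 5, 2, 4, 4, 5, 2]
Entering loop: for idx, elem in enumerate(data):

After execution: mapping = {3: 0, 1: 1, 5: 2, 2: 3, 4: 4}
{3: 0, 1: 1, 5: 2, 2: 3, 4: 4}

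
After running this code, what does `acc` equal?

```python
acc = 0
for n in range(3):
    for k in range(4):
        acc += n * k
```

Let's trace through this code step by step.

Initialize: acc = 0
Entering loop: for n in range(3):

After execution: acc = 18
18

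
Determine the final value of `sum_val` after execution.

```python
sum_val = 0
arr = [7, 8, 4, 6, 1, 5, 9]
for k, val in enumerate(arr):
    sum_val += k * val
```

Let's trace through this code step by step.

Initialize: sum_val = 0
Initialize: arr = [7, 8, 4, 6, 1, 5, 9]
Entering loop: for k, val in enumerate(arr):

After execution: sum_val = 117
117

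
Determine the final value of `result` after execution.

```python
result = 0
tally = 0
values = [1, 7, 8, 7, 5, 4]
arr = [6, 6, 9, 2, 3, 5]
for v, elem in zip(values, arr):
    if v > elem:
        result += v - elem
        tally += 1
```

Let's trace through this code step by step.

Initialize: result = 0
Initialize: tally = 0
Initialize: values = [1, 7, 8, 7, 5, 4]
Initialize: arr = [6, 6, 9, 2, 3, 5]
Entering loop: for v, elem in zip(values, arr):

After execution: result = 8
8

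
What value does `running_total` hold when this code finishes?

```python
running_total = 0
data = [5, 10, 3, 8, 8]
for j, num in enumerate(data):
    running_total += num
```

Let's trace through this code step by step.

Initialize: running_total = 0
Initialize: data = [5, 10, 3, 8, 8]
Entering loop: for j, num in enumerate(data):

After execution: running_total = 34
34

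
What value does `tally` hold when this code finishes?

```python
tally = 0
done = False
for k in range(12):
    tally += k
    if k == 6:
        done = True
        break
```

Let's trace through this code step by step.

Initialize: tally = 0
Initialize: done = False
Entering loop: for k in range(12):

After execution: tally = 21
21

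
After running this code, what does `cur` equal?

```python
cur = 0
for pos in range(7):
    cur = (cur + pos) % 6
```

Let's trace through this code step by step.

Initialize: cur = 0
Entering loop: for pos in range(7):

After execution: cur = 3
3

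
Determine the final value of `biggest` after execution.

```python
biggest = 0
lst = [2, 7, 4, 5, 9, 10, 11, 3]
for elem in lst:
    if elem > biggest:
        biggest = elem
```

Let's trace through this code step by step.

Initialize: biggest = 0
Initialize: lst = [2, 7, 4, 5, 9, 10, 11, 3]
Entering loop: for elem in lst:

After execution: biggest = 11
11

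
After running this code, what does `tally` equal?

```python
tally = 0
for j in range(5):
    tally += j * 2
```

Let's trace through this code step by step.

Initialize: tally = 0
Entering loop: for j in range(5):

After execution: tally = 20
20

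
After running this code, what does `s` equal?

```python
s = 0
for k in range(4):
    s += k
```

Let's trace through this code step by step.

Initialize: s = 0
Entering loop: for k in range(4):

After execution: s = 6
6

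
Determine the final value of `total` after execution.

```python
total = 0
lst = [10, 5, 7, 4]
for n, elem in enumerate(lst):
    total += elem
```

Let's trace through this code step by step.

Initialize: total = 0
Initialize: lst = [10, 5, 7, 4]
Entering loop: for n, elem in enumerate(lst):

After execution: total = 26
26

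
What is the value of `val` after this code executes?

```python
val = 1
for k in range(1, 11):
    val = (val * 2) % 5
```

Let's trace through this code step by step.

Initialize: val = 1
Entering loop: for k in range(1, 11):

After execution: val = 4
4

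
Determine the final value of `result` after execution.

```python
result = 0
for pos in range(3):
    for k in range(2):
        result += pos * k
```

Let's trace through this code step by step.

Initialize: result = 0
Entering loop: for pos in range(3):

After execution: result = 3
3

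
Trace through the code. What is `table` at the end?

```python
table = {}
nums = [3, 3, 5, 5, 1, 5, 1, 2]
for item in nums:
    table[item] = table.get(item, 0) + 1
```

Let's trace through this code step by step.

Initialize: table = {}
Initialize: nums = [3, 3, 5, 5, 1, 5, 1, 2]
Entering loop: for item in nums:

After execution: table = {3: 2, 5: 3, 1: 2, 2: 1}
{3: 2, 5: 3, 1: 2, 2: 1}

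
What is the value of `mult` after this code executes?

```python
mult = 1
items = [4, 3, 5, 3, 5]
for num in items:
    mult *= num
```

Let's trace through this code step by step.

Initialize: mult = 1
Initialize: items = [4, 3, 5, 3, 5]
Entering loop: for num in items:

After execution: mult = 900
900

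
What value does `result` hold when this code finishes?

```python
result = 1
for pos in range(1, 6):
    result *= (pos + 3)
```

Let's trace through this code step by step.

Initialize: result = 1
Entering loop: for pos in range(1, 6):

After execution: result = 6720
6720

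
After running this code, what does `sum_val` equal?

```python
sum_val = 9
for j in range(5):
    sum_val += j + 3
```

Let's trace through this code step by step.

Initialize: sum_val = 9
Entering loop: for j in range(5):

After execution: sum_val = 34
34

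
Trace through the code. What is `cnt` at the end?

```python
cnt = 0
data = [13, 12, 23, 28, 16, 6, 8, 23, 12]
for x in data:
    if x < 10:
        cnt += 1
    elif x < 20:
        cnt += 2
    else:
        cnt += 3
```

Let's trace through this code step by step.

Initialize: cnt = 0
Initialize: data = [13, 12, 23, 28, 16, 6, 8, 23, 12]
Entering loop: for x in data:

After execution: cnt = 19
19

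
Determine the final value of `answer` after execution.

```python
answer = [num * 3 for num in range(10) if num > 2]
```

Let's trace through this code step by step.

Initialize: answer = [num * 3 for num in range(10) if num > 2]

After execution: answer = [9, 12, 15, 18, 21, 24, 27]
[9, 12, 15, 18, 21, 24, 27]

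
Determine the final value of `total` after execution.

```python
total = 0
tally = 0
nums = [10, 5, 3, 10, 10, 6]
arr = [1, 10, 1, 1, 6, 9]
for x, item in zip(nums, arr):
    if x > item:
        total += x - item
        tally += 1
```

Let's trace through this code step by step.

Initialize: total = 0
Initialize: tally = 0
Initialize: nums = [10, 5, 3, 10, 10, 6]
Initialize: arr = [1, 10, 1, 1, 6, 9]
Entering loop: for x, item in zip(nums, arr):

After execution: total = 24
24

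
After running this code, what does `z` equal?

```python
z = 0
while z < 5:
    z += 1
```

Let's trace through this code step by step.

Initialize: z = 0
Entering loop: while z < 5:

After execution: z = 5
5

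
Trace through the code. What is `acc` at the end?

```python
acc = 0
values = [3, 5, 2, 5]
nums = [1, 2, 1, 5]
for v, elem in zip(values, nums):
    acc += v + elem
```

Let's trace through this code step by step.

Initialize: acc = 0
Initialize: values = [3, 5, 2, 5]
Initialize: nums = [1, 2, 1, 5]
Entering loop: for v, elem in zip(values, nums):

After execution: acc = 24
24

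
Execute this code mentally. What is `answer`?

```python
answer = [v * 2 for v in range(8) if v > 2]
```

Let's trace through this code step by step.

Initialize: answer = [v * 2 for v in range(8) if v > 2]

After execution: answer = [6, 8, 10, 12, 14]
[6, 8, 10, 12, 14]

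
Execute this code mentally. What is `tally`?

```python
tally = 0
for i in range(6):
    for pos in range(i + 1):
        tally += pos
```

Let's trace through this code step by step.

Initialize: tally = 0
Entering loop: for i in range(6):

After execution: tally = 35
35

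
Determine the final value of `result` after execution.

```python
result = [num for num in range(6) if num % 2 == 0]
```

Let's trace through this code step by step.

Initialize: result = [num for num in range(6) if num % 2 == 0]

After execution: result = [0, 2, 4]
[0, 2, 4]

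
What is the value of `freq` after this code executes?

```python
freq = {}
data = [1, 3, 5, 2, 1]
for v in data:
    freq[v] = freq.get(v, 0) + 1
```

Let's trace through this code step by step.

Initialize: freq = {}
Initialize: data = [1, 3, 5, 2, 1]
Entering loop: for v in data:

After execution: freq = {1: 2, 3: 1, 5: 1, 2: 1}
{1: 2, 3: 1, 5: 1, 2: 1}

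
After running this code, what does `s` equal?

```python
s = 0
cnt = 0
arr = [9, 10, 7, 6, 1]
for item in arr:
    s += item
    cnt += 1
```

Let's trace through this code step by step.

Initialize: s = 0
Initialize: cnt = 0
Initialize: arr = [9, 10, 7, 6, 1]
Entering loop: for item in arr:

After execution: s = 33
33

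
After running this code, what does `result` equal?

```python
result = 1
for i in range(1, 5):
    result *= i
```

Let's trace through this code step by step.

Initialize: result = 1
Entering loop: for i in range(1, 5):

After execution: result = 24
24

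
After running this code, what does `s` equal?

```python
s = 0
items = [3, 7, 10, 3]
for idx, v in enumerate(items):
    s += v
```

Let's trace through this code step by step.

Initialize: s = 0
Initialize: items = [3, 7, 10, 3]
Entering loop: for idx, v in enumerate(items):

After execution: s = 23
23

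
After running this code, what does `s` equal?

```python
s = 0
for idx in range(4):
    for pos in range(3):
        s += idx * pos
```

Let's trace through this code step by step.

Initialize: s = 0
Entering loop: for idx in range(4):

After execution: s = 18
18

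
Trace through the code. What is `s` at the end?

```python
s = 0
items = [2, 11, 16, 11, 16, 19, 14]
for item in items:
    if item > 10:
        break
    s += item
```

Let's trace through this code step by step.

Initialize: s = 0
Initialize: items = [2, 11, 16, 11, 16, 19, 14]
Entering loop: for item in items:

After execution: s = 2
2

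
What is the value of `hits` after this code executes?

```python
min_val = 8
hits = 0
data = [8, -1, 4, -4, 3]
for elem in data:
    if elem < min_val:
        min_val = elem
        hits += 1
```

Let's trace through this code step by step.

Initialize: min_val = 8
Initialize: hits = 0
Initialize: data = [8, -1, 4, -4, 3]
Entering loop: for elem in data:

After execution: hits = 2
2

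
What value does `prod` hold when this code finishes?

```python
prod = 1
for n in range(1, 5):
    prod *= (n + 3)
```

Let's trace through this code step by step.

Initialize: prod = 1
Entering loop: for n in range(1, 5):

After execution: prod = 840
840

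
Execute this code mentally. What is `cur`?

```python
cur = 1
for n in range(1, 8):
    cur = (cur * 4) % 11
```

Let's trace through this code step by step.

Initialize: cur = 1
Entering loop: for n in range(1, 8):

After execution: cur = 5
5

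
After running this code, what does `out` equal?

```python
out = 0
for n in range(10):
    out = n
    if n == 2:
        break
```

Let's trace through this code step by step.

Initialize: out = 0
Entering loop: for n in range(10):

After execution: out = 2
2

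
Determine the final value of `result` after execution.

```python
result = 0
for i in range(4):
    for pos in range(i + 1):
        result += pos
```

Let's trace through this code step by step.

Initialize: result = 0
Entering loop: for i in range(4):

After execution: result = 10
10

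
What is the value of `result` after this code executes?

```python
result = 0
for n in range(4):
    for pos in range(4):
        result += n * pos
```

Let's trace through this code step by step.

Initialize: result = 0
Entering loop: for n in range(4):

After execution: result = 36
36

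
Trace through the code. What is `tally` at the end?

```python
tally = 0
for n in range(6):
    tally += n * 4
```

Let's trace through this code step by step.

Initialize: tally = 0
Entering loop: for n in range(6):

After execution: tally = 60
60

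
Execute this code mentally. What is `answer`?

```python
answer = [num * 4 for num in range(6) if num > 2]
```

Let's trace through this code step by step.

Initialize: answer = [num * 4 for num in range(6) if num > 2]

After execution: answer = [12, 16, 20]
[12, 16, 20]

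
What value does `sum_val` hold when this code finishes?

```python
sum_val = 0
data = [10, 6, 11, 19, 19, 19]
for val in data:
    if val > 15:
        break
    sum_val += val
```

Let's trace through this code step by step.

Initialize: sum_val = 0
Initialize: data = [10, 6, 11, 19, 19, 19]
Entering loop: for val in data:

After execution: sum_val = 27
27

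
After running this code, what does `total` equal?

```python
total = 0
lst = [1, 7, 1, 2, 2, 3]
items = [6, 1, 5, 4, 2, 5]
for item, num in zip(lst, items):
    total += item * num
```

Let's trace through this code step by step.

Initialize: total = 0
Initialize: lst = [1, 7, 1, 2, 2, 3]
Initialize: items = [6, 1, 5, 4, 2, 5]
Entering loop: for item, num in zip(lst, items):

After execution: total = 45
45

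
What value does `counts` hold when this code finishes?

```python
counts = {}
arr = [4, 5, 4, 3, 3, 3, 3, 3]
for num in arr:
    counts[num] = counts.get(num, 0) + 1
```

Let's trace through this code step by step.

Initialize: counts = {}
Initialize: arr = [4, 5, 4, 3, 3, 3, 3, 3]
Entering loop: for num in arr:

After execution: counts = {4: 2, 5: 1, 3: 5}
{4: 2, 5: 1, 3: 5}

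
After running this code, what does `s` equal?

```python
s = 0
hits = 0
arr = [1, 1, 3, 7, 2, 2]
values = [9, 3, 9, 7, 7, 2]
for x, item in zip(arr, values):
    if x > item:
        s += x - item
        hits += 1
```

Let's trace through this code step by step.

Initialize: s = 0
Initialize: hits = 0
Initialize: arr = [1, 1, 3, 7, 2, 2]
Initialize: values = [9, 3, 9, 7, 7, 2]
Entering loop: for x, item in zip(arr, values):

After execution: s = 0
0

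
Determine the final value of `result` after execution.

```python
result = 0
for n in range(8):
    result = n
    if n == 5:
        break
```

Let's trace through this code step by step.

Initialize: result = 0
Entering loop: for n in range(8):

After execution: result = 5
5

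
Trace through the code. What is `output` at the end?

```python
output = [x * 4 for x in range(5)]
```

Let's trace through this code step by step.

Initialize: output = [x * 4 for x in range(5)]

After execution: output = [0, 4, 8, 12, 16]
[0, 4, 8, 12, 16]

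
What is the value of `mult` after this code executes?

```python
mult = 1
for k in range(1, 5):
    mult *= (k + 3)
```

Let's trace through this code step by step.

Initialize: mult = 1
Entering loop: for k in range(1, 5):

After execution: mult = 840
840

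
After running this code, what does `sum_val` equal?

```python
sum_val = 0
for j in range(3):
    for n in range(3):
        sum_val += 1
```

Let's trace through this code step by step.

Initialize: sum_val = 0
Entering loop: for j in range(3):

After execution: sum_val = 9
9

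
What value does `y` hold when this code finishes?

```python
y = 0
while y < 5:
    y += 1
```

Let's trace through this code step by step.

Initialize: y = 0
Entering loop: while y < 5:

After execution: y = 5
5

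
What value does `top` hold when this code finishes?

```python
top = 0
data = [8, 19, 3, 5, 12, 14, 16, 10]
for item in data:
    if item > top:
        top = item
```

Let's trace through this code step by step.

Initialize: top = 0
Initialize: data = [8, 19, 3, 5, 12, 14, 16, 10]
Entering loop: for item in data:

After execution: top = 19
19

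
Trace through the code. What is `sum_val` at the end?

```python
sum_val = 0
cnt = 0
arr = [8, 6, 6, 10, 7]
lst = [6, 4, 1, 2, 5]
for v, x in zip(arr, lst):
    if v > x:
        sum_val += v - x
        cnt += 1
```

Let's trace through this code step by step.

Initialize: sum_val = 0
Initialize: cnt = 0
Initialize: arr = [8, 6, 6, 10, 7]
Initialize: lst = [6, 4, 1, 2, 5]
Entering loop: for v, x in zip(arr, lst):

After execution: sum_val = 19
19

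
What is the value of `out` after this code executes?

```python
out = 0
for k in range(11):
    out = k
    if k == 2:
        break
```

Let's trace through this code step by step.

Initialize: out = 0
Entering loop: for k in range(11):

After execution: out = 2
2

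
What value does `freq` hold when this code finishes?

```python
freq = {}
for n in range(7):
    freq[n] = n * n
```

Let's trace through this code step by step.

Initialize: freq = {}
Entering loop: for n in range(7):

After execution: freq = {0: 0, 1: 1, 2: 4, 3: 9, 4: 16, 5: 25, 6: 36}
{0: 0, 1: 1, 2: 4, 3: 9, 4: 16, 5: 25, 6: 36}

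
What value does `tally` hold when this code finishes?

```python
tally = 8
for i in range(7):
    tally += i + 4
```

Let's trace through this code step by step.

Initialize: tally = 8
Entering loop: for i in range(7):

After execution: tally = 57
57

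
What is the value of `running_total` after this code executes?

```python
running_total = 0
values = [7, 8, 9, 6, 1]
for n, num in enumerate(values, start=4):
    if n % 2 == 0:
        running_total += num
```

Let's trace through this code step by step.

Initialize: running_total = 0
Initialize: values = [7, 8, 9, 6, 1]
Entering loop: for n, num in enumerate(values, start=4):

After execution: running_total = 17
17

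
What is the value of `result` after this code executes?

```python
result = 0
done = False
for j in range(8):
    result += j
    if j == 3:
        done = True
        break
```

Let's trace through this code step by step.

Initialize: result = 0
Initialize: done = False
Entering loop: for j in range(8):

After execution: result = 6
6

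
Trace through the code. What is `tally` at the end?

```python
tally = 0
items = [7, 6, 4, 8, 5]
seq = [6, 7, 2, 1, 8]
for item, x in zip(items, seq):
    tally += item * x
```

Let's trace through this code step by step.

Initialize: tally = 0
Initialize: items = [7, 6, 4, 8, 5]
Initialize: seq = [6, 7, 2, 1, 8]
Entering loop: for item, x in zip(items, seq):

After execution: tally = 140
140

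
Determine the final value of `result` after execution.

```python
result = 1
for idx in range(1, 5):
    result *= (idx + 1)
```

Let's trace through this code step by step.

Initialize: result = 1
Entering loop: for idx in range(1, 5):

After execution: result = 120
120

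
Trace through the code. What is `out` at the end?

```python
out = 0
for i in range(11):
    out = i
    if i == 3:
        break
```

Let's trace through this code step by step.

Initialize: out = 0
Entering loop: for i in range(11):

After execution: out = 3
3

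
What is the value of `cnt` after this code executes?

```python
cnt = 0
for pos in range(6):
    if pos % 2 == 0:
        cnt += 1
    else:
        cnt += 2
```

Let's trace through this code step by step.

Initialize: cnt = 0
Entering loop: for pos in range(6):

After execution: cnt = 9
9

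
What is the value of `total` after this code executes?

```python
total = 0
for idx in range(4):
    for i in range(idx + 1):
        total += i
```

Let's trace through this code step by step.

Initialize: total = 0
Entering loop: for idx in range(4):

After execution: total = 10
10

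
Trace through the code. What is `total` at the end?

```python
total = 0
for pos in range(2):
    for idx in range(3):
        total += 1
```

Let's trace through this code step by step.

Initialize: total = 0
Entering loop: for pos in range(2):

After execution: total = 6
6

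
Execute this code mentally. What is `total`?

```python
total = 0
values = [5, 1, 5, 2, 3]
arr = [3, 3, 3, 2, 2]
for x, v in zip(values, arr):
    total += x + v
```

Let's trace through this code step by step.

Initialize: total = 0
Initialize: values = [5, 1, 5, 2, 3]
Initialize: arr = [3, 3, 3, 2, 2]
Entering loop: for x, v in zip(values, arr):

After execution: total = 29
29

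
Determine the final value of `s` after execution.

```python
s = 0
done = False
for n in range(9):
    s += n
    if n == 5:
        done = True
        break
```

Let's trace through this code step by step.

Initialize: s = 0
Initialize: done = False
Entering loop: for n in range(9):

After execution: s = 15
15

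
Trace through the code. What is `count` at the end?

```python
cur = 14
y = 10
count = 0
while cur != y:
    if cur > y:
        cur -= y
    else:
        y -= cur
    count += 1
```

Let's trace through this code step by step.

Initialize: cur = 14
Initialize: y = 10
Initialize: count = 0
Entering loop: while cur != y:

After execution: count = 4
4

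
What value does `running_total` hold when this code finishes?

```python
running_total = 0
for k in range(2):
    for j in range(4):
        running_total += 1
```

Let's trace through this code step by step.

Initialize: running_total = 0
Entering loop: for k in range(2):

After execution: running_total = 8
8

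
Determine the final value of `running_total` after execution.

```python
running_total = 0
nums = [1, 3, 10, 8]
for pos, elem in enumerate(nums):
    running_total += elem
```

Let's trace through this code step by step.

Initialize: running_total = 0
Initialize: nums = [1, 3, 10, 8]
Entering loop: for pos, elem in enumerate(nums):

After execution: running_total = 22
22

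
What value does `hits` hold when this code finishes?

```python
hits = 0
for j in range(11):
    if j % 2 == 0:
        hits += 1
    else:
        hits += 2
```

Let's trace through this code step by step.

Initialize: hits = 0
Entering loop: for j in range(11):

After execution: hits = 16
16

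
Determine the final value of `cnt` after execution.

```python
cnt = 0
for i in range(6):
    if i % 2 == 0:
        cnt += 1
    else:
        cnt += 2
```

Let's trace through this code step by step.

Initialize: cnt = 0
Entering loop: for i in range(6):

After execution: cnt = 9
9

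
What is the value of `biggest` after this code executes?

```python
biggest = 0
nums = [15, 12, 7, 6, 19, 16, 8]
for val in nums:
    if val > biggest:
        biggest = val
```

Let's trace through this code step by step.

Initialize: biggest = 0
Initialize: nums = [15, 12, 7, 6, 19, 16, 8]
Entering loop: for val in nums:

After execution: biggest = 19
19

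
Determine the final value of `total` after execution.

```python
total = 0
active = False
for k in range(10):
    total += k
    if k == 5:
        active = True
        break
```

Let's trace through this code step by step.

Initialize: total = 0
Initialize: active = False
Entering loop: for k in range(10):

After execution: total = 15
15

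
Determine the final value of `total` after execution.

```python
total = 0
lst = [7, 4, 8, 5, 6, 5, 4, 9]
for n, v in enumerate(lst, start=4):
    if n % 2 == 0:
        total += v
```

Let's trace through this code step by step.

Initialize: total = 0
Initialize: lst = [7, 4, 8, 5, 6, 5, 4, 9]
Entering loop: for n, v in enumerate(lst, start=4):

After execution: total = 25
25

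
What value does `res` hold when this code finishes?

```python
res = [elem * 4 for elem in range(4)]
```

Let's trace through this code step by step.

Initialize: res = [elem * 4 for elem in range(4)]

After execution: res = [0, 4, 8, 12]
[0, 4, 8, 12]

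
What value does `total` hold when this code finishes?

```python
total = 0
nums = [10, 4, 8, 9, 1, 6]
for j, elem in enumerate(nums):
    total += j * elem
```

Let's trace through this code step by step.

Initialize: total = 0
Initialize: nums = [10, 4, 8, 9, 1, 6]
Entering loop: for j, elem in enumerate(nums):

After execution: total = 81
81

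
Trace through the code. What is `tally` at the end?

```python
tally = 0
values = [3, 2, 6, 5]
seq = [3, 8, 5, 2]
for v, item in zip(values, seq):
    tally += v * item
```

Let's trace through this code step by step.

Initialize: tally = 0
Initialize: values = [3, 2, 6, 5]
Initialize: seq = [3, 8, 5, 2]
Entering loop: for v, item in zip(values, seq):

After execution: tally = 65
65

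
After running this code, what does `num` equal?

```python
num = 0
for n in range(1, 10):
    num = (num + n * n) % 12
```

Let's trace through this code step by step.

Initialize: num = 0
Entering loop: for n in range(1, 10):

After execution: num = 9
9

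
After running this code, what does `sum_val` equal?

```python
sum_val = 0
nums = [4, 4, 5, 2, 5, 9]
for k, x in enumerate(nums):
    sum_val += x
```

Let's trace through this code step by step.

Initialize: sum_val = 0
Initialize: nums = [4, 4, 5, 2, 5, 9]
Entering loop: for k, x in enumerate(nums):

After execution: sum_val = 29
29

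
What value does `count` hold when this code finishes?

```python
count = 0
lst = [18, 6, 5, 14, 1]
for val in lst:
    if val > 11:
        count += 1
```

Let's trace through this code step by step.

Initialize: count = 0
Initialize: lst = [18, 6, 5, 14, 1]
Entering loop: for val in lst:

After execution: count = 2
2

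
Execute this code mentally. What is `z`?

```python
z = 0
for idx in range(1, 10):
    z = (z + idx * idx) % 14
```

Let's trace through this code step by step.

Initialize: z = 0
Entering loop: for idx in range(1, 10):

After execution: z = 5
5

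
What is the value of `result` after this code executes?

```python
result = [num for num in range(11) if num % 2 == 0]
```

Let's trace through this code step by step.

Initialize: result = [num for num in range(11) if num % 2 == 0]

After execution: result = [0, 2, 4, 6, 8, 10]
[0, 2, 4, 6, 8, 10]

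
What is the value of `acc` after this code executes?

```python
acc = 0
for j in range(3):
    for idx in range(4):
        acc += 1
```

Let's trace through this code step by step.

Initialize: acc = 0
Entering loop: for j in range(3):

After execution: acc = 12
12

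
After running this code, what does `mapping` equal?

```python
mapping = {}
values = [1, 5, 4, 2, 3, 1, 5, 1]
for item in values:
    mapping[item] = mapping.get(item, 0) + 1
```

Let's trace through this code step by step.

Initialize: mapping = {}
Initialize: values = [1, 5, 4, 2, 3, 1, 5, 1]
Entering loop: for item in values:

After execution: mapping = {1: 3, 5: 2, 4: 1, 2: 1, 3: 1}
{1: 3, 5: 2, 4: 1, 2: 1, 3: 1}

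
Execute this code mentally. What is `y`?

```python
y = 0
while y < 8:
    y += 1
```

Let's trace through this code step by step.

Initialize: y = 0
Entering loop: while y < 8:

After execution: y = 8
8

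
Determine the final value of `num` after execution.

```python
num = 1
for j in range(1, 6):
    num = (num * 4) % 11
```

Let's trace through this code step by step.

Initialize: num = 1
Entering loop: for j in range(1, 6):

After execution: num = 1
1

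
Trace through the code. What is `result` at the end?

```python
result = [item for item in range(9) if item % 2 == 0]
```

Let's trace through this code step by step.

Initialize: result = [item for item in range(9) if item % 2 == 0]

After execution: result = [0, 2, 4, 6, 8]
[0, 2, 4, 6, 8]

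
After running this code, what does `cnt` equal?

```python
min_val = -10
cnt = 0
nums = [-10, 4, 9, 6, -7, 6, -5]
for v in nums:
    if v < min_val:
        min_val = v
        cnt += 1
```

Let's trace through this code step by step.

Initialize: min_val = -10
Initialize: cnt = 0
Initialize: nums = [-10, 4, 9, 6, -7, 6, -5]
Entering loop: for v in nums:

After execution: cnt = 0
0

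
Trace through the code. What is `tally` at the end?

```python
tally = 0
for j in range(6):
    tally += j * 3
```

Let's trace through this code step by step.

Initialize: tally = 0
Entering loop: for j in range(6):

After execution: tally = 45
45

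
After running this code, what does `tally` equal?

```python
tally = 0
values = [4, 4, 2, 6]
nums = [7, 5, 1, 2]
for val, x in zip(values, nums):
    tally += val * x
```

Let's trace through this code step by step.

Initialize: tally = 0
Initialize: values = [4, 4, 2, 6]
Initialize: nums = [7, 5, 1, 2]
Entering loop: for val, x in zip(values, nums):

After execution: tally = 62
62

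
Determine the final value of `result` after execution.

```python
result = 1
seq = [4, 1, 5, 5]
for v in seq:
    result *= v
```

Let's trace through this code step by step.

Initialize: result = 1
Initialize: seq = [4, 1, 5, 5]
Entering loop: for v in seq:

After execution: result = 100
100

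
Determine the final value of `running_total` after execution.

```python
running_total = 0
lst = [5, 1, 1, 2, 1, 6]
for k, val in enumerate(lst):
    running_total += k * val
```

Let's trace through this code step by step.

Initialize: running_total = 0
Initialize: lst = [5, 1, 1, 2, 1, 6]
Entering loop: for k, val in enumerate(lst):

After execution: running_total = 43
43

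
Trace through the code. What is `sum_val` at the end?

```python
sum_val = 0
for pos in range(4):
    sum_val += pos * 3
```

Let's trace through this code step by step.

Initialize: sum_val = 0
Entering loop: for pos in range(4):

After execution: sum_val = 18
18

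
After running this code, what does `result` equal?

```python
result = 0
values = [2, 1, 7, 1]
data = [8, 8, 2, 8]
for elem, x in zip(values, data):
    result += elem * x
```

Let's trace through this code step by step.

Initialize: result = 0
Initialize: values = [2, 1, 7, 1]
Initialize: data = [8, 8, 2, 8]
Entering loop: for elem, x in zip(values, data):

After execution: result = 46
46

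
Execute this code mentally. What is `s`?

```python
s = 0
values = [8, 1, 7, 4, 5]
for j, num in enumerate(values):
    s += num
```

Let's trace through this code step by step.

Initialize: s = 0
Initialize: values = [8, 1, 7, 4, 5]
Entering loop: for j, num in enumerate(values):

After execution: s = 25
25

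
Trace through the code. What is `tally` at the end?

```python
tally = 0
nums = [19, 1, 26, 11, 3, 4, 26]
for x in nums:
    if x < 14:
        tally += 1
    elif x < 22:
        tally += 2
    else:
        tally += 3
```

Let's trace through this code step by step.

Initialize: tally = 0
Initialize: nums = [19, 1, 26, 11, 3, 4, 26]
Entering loop: for x in nums:

After execution: tally = 12
12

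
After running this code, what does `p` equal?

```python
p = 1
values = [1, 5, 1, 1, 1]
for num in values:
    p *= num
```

Let's trace through this code step by step.

Initialize: p = 1
Initialize: values = [1, 5, 1, 1, 1]
Entering loop: for num in values:

After execution: p = 5
5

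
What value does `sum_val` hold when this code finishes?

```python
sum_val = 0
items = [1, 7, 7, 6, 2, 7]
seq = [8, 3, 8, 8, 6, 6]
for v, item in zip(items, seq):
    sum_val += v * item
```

Let's trace through this code step by step.

Initialize: sum_val = 0
Initialize: items = [1, 7, 7, 6, 2, 7]
Initialize: seq = [8, 3, 8, 8, 6, 6]
Entering loop: for v, item in zip(items, seq):

After execution: sum_val = 187
187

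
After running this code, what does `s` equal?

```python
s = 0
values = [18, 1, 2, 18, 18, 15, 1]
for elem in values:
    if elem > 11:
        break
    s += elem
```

Let's trace through this code step by step.

Initialize: s = 0
Initialize: values = [18, 1, 2, 18, 18, 15, 1]
Entering loop: for elem in values:

After execution: s = 0
0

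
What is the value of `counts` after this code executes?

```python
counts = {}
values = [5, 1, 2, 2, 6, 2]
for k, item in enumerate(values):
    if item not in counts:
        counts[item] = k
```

Let's trace through this code step by step.

Initialize: counts = {}
Initialize: values = [5, 1, 2, 2, 6, 2]
Entering loop: for k, item in enumerate(values):

After execution: counts = {5: 0, 1: 1, 2: 2, 6: 4}
{5: 0, 1: 1, 2: 2, 6: 4}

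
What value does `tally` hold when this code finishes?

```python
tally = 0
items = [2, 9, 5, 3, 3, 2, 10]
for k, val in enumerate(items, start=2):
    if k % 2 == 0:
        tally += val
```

Let's trace through this code step by step.

Initialize: tally = 0
Initialize: items = [2, 9, 5, 3, 3, 2, 10]
Entering loop: for k, val in enumerate(items, start=2):

After execution: tally = 20
20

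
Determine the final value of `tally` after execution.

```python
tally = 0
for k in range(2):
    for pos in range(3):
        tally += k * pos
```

Let's trace through this code step by step.

Initialize: tally = 0
Entering loop: for k in range(2):

After execution: tally = 3
3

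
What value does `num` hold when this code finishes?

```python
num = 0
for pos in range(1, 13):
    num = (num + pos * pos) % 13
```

Let's trace through this code step by step.

Initialize: num = 0
Entering loop: for pos in range(1, 13):

After execution: num = 0
0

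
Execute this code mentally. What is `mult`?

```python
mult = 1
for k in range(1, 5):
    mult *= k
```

Let's trace through this code step by step.

Initialize: mult = 1
Entering loop: for k in range(1, 5):

After execution: mult = 24
24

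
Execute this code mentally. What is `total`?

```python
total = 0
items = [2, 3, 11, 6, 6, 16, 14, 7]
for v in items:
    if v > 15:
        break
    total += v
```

Let's trace through this code step by step.

Initialize: total = 0
Initialize: items = [2, 3, 11, 6, 6, 16, 14, 7]
Entering loop: for v in items:

After execution: total = 28
28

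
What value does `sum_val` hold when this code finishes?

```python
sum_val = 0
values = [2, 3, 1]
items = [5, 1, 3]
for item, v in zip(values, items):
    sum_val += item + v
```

Let's trace through this code step by step.

Initialize: sum_val = 0
Initialize: values = [2, 3, 1]
Initialize: items = [5, 1, 3]
Entering loop: for item, v in zip(values, items):

After execution: sum_val = 15
15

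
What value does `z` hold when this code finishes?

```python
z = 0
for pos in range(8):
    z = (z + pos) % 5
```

Let's trace through this code step by step.

Initialize: z = 0
Entering loop: for pos in range(8):

After execution: z = 3
3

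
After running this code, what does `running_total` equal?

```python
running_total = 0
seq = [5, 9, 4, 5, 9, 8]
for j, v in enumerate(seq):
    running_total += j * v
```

Let's trace through this code step by step.

Initialize: running_total = 0
Initialize: seq = [5, 9, 4, 5, 9, 8]
Entering loop: for j, v in enumerate(seq):

After execution: running_total = 108
108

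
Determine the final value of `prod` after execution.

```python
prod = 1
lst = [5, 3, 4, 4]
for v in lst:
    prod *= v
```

Let's trace through this code step by step.

Initialize: prod = 1
Initialize: lst = [5, 3, 4, 4]
Entering loop: for v in lst:

After execution: prod = 240
240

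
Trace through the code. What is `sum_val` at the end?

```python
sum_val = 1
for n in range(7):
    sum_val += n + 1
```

Let's trace through this code step by step.

Initialize: sum_val = 1
Entering loop: for n in range(7):

After execution: sum_val = 29
29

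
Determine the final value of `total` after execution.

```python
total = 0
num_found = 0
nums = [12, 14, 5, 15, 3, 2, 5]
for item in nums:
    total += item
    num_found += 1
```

Let's trace through this code step by step.

Initialize: total = 0
Initialize: num_found = 0
Initialize: nums = [12, 14, 5, 15, 3, 2, 5]
Entering loop: for item in nums:

After execution: total = 56
56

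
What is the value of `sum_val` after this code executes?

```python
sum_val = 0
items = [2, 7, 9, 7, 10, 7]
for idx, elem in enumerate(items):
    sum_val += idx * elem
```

Let's trace through this code step by step.

Initialize: sum_val = 0
Initialize: items = [2, 7, 9, 7, 10, 7]
Entering loop: for idx, elem in enumerate(items):

After execution: sum_val = 121
121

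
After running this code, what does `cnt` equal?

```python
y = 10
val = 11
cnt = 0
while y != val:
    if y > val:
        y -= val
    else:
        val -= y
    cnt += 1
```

Let's trace through this code step by step.

Initialize: y = 10
Initialize: val = 11
Initialize: cnt = 0
Entering loop: while y != val:

After execution: cnt = 10
10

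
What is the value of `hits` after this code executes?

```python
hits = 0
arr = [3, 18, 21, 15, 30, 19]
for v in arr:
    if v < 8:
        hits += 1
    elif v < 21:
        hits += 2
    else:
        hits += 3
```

Let's trace through this code step by step.

Initialize: hits = 0
Initialize: arr = [3, 18, 21, 15, 30, 19]
Entering loop: for v in arr:

After execution: hits = 13
13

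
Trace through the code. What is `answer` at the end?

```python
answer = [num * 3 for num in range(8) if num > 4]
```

Let's trace through this code step by step.

Initialize: answer = [num * 3 for num in range(8) if num > 4]

After execution: answer = [15, 18, 21]
[15, 18, 21]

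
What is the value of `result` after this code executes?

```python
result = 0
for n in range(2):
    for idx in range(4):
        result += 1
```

Let's trace through this code step by step.

Initialize: result = 0
Entering loop: for n in range(2):

After execution: result = 8
8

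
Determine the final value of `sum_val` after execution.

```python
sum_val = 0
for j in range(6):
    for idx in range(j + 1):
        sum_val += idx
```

Let's trace through this code step by step.

Initialize: sum_val = 0
Entering loop: for j in range(6):

After execution: sum_val = 35
35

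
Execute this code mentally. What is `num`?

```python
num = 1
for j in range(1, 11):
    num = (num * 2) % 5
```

Let's trace through this code step by step.

Initialize: num = 1
Entering loop: for j in range(1, 11):

After execution: num = 4
4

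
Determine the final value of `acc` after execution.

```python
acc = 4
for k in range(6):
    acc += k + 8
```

Let's trace through this code step by step.

Initialize: acc = 4
Entering loop: for k in range(6):

After execution: acc = 67
67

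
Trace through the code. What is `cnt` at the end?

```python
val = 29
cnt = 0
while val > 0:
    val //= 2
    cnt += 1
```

Let's trace through this code step by step.

Initialize: val = 29
Initialize: cnt = 0
Entering loop: while val > 0:

After execution: cnt = 5
5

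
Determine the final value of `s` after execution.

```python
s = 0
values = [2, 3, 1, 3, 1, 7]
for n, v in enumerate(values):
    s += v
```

Let's trace through this code step by step.

Initialize: s = 0
Initialize: values = [2, 3, 1, 3, 1, 7]
Entering loop: for n, v in enumerate(values):

After execution: s = 17
17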